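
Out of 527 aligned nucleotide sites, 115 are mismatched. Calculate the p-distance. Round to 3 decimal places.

p = 115/527 = 0.218216… ≈ 0.218 (to 3 d.p.).

0.218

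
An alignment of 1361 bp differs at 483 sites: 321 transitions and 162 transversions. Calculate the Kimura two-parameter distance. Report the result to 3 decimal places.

0.515

P = 321/1361 ≈ 0.235856 and Q = 162/1361 ≈ 0.11903.
Under the Kimura two-parameter model, d = −½ ln(1 − 2P − Q) − ¼ ln(1 − 2Q).
1 − 2P − Q = 0.409258, giving −½ ln(0.409258) = 0.446705.
1 − 2Q = 0.76194, giving −¼ ln(0.76194) = 0.067972.
d = 0.446705 + 0.067972 = 0.514677.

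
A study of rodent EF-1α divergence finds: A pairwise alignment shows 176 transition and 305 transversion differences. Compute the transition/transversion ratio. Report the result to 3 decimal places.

0.577

R = 176/305 = 0.577049… ≈ 0.577 (to 3 d.p.).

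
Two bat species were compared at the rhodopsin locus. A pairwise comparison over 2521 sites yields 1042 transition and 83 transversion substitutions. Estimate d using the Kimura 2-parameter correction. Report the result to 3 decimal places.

P = 1042/2521 ≈ 0.413328 and Q = 83/2521 ≈ 0.032923.
Under the Kimura two-parameter model, d = −½ ln(1 − 2P − Q) − ¼ ln(1 − 2Q).
1 − 2P − Q = 0.140421, giving −½ ln(0.140421) = 0.981555.
1 − 2Q = 0.934154, giving −¼ ln(0.934154) = 0.017028.
d = 0.981555 + 0.017028 = 0.998583.

0.999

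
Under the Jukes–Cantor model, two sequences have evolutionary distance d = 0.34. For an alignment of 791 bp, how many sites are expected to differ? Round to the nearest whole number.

Invert JC69: p = (3/4)(1 − e^(−4d/3)) = 0.75 × (1 − e^(-0.453333)) = 0.75 × (1 − 0.635506) = 0.273371.
Expected differing sites = pL ≈ 0.273371 × 791 = 216.236461 ≈ 216.

216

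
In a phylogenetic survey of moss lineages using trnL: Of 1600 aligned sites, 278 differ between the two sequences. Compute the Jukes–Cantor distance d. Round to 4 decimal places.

0.1976

p = 278/1600 = 0.17375.
d = −(3/4) ln(1 − 4p/3) = −0.75 ln(1 − 0.231667) = −0.75 ln(0.768333)
  = −0.75 × (-0.263532) = 0.197649 substitutions/site.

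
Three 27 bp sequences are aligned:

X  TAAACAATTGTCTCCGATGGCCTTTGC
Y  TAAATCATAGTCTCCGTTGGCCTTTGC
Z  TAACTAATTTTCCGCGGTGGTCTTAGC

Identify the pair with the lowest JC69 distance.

X and Y

X–Y: 4/27 differ, p = 0.148, d = 0.165.
X–Z: 8/27 differ, p = 0.296, d = 0.377.
Y–Z: 9/27 differ, p = 0.333, d = 0.441.
The smallest distance is between X and Y.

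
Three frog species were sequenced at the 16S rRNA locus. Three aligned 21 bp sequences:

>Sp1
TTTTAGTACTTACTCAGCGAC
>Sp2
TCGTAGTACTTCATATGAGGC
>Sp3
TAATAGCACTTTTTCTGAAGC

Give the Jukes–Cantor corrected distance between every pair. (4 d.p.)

d(Sp1,Sp2) = 0.5319, d(Sp1,Sp3) = 0.6355, d(Sp2,Sp3) = 0.4408

Sp1–Sp2: 8/21 sites differ → p ≈ 0.380952, d = −0.75 ln(1 − 0.507936) = 0.531860 ≈ 0.5319.
Sp1–Sp3: 9/21 sites differ → p ≈ 0.428571, d = −0.75 ln(1 − 0.571428) = 0.635472 ≈ 0.6355.
Sp2–Sp3: 7/21 sites differ → p ≈ 0.333333, d = −0.75 ln(1 − 0.444444) = 0.440839 ≈ 0.4408.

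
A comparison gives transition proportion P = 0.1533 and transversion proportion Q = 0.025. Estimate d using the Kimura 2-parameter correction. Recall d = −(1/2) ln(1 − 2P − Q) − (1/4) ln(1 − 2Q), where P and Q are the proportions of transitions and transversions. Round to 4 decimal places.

Under the Kimura two-parameter model, d = −½ ln(1 − 2P − Q) − ¼ ln(1 − 2Q).
1 − 2P − Q = 0.6684, giving −½ ln(0.6684) = 0.201434.
1 − 2Q = 0.95, giving −¼ ln(0.95) = 0.012823.
d = 0.201434 + 0.012823 = 0.214257.

0.2143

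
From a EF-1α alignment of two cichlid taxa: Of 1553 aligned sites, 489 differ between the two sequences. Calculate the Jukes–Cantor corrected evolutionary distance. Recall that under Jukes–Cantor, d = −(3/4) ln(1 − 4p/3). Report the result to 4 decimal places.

p = 489/1553 ≈ 0.314874.
d = −(3/4) ln(1 − 4p/3) = −0.75 ln(1 − 0.419832) = −0.75 ln(0.580168)
  = −0.75 × (-0.544438) = 0.408329 substitutions/site.

0.4083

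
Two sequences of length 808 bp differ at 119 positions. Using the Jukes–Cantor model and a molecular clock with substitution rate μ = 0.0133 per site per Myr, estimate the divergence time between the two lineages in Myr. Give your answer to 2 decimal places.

6.16

p = 119/808 ≈ 0.147277.
d = −(3/4) ln(1 − 4p/3) = −0.75 ln(1 − 0.196369) = −0.75 ln(0.803631)
  = −0.75 × (-0.218615) = 0.163961 substitutions/site.
Under a molecular clock d = 2μt, so t = d/(2μ) = 0.163961 / (2 × 0.0133) = 6.16 Myr.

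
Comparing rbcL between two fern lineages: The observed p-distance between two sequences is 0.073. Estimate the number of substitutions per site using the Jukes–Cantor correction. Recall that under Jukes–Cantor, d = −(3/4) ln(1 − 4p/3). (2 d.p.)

d = −(3/4) ln(1 − 4p/3) = −0.75 ln(1 − 0.097333) = −0.75 ln(0.902667)
  = −0.75 × (-0.102402) = 0.076802 substitutions/site.

0.08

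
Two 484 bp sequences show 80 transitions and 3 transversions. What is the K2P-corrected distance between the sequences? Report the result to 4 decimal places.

P = 80/484 ≈ 0.165289 and Q = 3/484 ≈ 0.006198.
Under the Kimura two-parameter model, d = −½ ln(1 − 2P − Q) − ¼ ln(1 − 2Q).
1 − 2P − Q = 0.663224, giving −½ ln(0.663224) = 0.205321.
1 − 2Q = 0.987604, giving −¼ ln(0.987604) = 0.003118.
d = 0.205321 + 0.003118 = 0.208439.

0.2084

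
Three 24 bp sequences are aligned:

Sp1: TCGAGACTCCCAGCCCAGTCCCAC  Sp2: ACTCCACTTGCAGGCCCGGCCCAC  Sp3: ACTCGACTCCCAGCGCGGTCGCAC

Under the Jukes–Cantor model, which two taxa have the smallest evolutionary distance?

Sp1 and Sp3

Sp1–Sp2: 9/24 differ, p = 0.375, d = 0.520.
Sp1–Sp3: 6/24 differ, p = 0.250, d = 0.304.
Sp2–Sp3: 8/24 differ, p = 0.333, d = 0.441.
The smallest distance is between Sp1 and Sp3.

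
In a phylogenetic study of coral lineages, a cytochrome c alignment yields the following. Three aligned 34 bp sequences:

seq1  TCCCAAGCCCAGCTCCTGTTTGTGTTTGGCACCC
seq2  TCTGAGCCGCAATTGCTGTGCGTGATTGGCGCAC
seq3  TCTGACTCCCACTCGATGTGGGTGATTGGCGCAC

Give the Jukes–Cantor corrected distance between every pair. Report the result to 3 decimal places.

seq1–seq2: 13/34 sites differ → p ≈ 0.382353, d = −0.75 ln(1 − 0.509804) = 0.534712 ≈ 0.535.
seq1–seq3: 14/34 sites differ → p ≈ 0.411765, d = −0.75 ln(1 − 0.54902) = 0.597249 ≈ 0.597.
seq2–seq3: 7/34 sites differ → p ≈ 0.205882, d = −0.75 ln(1 − 0.274509) = 0.240680 ≈ 0.241.

d(seq1,seq2) = 0.535, d(seq1,seq3) = 0.597, d(seq2,seq3) = 0.241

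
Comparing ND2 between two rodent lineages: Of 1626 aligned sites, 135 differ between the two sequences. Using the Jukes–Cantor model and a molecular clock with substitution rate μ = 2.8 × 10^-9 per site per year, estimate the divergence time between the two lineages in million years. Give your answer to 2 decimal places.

15.71

p = 135/1626 ≈ 0.083026.
d = −(3/4) ln(1 − 4p/3) = −0.75 ln(1 − 0.110701) = −0.75 ln(0.889299)
  = −0.75 × (-0.117322) = 0.087992 substitutions/site.
Under a molecular clock d = 2μt, so t = d/(2μ) = 0.087992 / (2 × 2.8 × 10^-9) = 15.71 million years.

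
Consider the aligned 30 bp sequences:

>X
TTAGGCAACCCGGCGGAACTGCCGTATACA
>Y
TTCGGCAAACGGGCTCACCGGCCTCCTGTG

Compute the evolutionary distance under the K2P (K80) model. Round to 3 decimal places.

Of 30 sites, 4 differences are transitions and 9 are transversions, so P = 4/30 ≈ 0.133333 and Q = 9/30 = 0.3.
Under the Kimura two-parameter model, d = −½ ln(1 − 2P − Q) − ¼ ln(1 − 2Q).
1 − 2P − Q = 0.433334, giving −½ ln(0.433334) = 0.418123.
1 − 2Q = 0.4, giving −¼ ln(0.4) = 0.229073.
d = 0.418123 + 0.229073 = 0.647196.

0.647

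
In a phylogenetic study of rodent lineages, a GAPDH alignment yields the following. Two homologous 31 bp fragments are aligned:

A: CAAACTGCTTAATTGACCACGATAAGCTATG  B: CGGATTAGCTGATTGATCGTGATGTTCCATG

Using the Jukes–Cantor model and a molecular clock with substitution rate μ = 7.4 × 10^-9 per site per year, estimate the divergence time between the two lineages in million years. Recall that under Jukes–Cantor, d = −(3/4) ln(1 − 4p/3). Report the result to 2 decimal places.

The sequences differ at 14 of 31 sites, so p = 14/31 ≈ 0.451613.
d = −(3/4) ln(1 − 4p/3) = −0.75 ln(1 − 0.602151) = −0.75 ln(0.397849)
  = −0.75 × (-0.921683) = 0.691262 substitutions/site.
Under a molecular clock d = 2μt, so t = d/(2μ) = 0.691262 / (2 × 7.4 × 10^-9) = 46.71 million years.

46.71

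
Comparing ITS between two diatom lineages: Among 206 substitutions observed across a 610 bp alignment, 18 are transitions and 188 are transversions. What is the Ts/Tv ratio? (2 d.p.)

R = 18/188 = 0.095744… ≈ 0.10 (to 2 d.p.).

0.10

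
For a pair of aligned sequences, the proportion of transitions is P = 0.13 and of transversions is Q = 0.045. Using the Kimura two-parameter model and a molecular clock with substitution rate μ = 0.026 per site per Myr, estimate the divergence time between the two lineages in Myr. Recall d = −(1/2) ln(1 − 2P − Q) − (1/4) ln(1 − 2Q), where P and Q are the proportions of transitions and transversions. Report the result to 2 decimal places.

3.95

Under the Kimura two-parameter model, d = −½ ln(1 − 2P − Q) − ¼ ln(1 − 2Q).
1 − 2P − Q = 0.695, giving −½ ln(0.695) = 0.181922.
1 − 2Q = 0.91, giving −¼ ln(0.91) = 0.023578.
d = 0.181922 + 0.023578 = 0.205500.
Under a molecular clock d = 2μt, so t = d/(2μ) = 0.205500 / (2 × 0.026) = 3.95 Myr.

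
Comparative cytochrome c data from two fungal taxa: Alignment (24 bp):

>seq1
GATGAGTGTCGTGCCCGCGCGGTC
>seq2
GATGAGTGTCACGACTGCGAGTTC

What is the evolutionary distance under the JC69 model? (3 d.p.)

The sequences differ at 6 of 24 sites (11, 12, 14, 16, 20, 22), so p = 6/24 = 0.25.
d = −(3/4) ln(1 − 4p/3) = −0.75 ln(1 − 0.333333) = −0.75 ln(0.666667)
  = −0.75 × (-0.405465) = 0.304099 substitutions/site.

0.304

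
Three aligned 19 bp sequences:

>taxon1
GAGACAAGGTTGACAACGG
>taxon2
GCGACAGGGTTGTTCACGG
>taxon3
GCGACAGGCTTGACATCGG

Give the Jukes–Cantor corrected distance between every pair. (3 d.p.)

d(taxon1,taxon2) = 0.324, d(taxon1,taxon3) = 0.247, d(taxon2,taxon3) = 0.324

taxon1–taxon2: 5/19 sites differ → p ≈ 0.263158, d = −0.75 ln(1 − 0.350877) = 0.324100 ≈ 0.324.
taxon1–taxon3: 4/19 sites differ → p ≈ 0.210526, d = −0.75 ln(1 − 0.280701) = 0.247109 ≈ 0.247.
taxon2–taxon3: 5/19 sites differ → p ≈ 0.263158, d = −0.75 ln(1 − 0.350877) = 0.324100 ≈ 0.324.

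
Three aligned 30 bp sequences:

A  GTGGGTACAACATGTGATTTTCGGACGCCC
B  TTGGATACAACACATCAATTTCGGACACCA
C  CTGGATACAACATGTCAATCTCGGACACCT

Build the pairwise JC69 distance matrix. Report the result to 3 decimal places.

A–B: 8/30 sites differ → p ≈ 0.266667, d = −0.75 ln(1 − 0.355556) = 0.329526 ≈ 0.330.
A–C: 7/30 sites differ → p ≈ 0.233333, d = −0.75 ln(1 − 0.311111) = 0.279506 ≈ 0.280.
B–C: 5/30 sites differ → p ≈ 0.166667, d = −0.75 ln(1 − 0.222223) = 0.188487 ≈ 0.188.

d(A,B) = 0.330, d(A,C) = 0.280, d(B,C) = 0.188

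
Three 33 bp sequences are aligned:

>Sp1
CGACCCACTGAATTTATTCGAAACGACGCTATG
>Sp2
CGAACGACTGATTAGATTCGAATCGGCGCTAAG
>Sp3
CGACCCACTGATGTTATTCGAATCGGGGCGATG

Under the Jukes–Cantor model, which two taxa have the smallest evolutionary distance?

Sp1 and Sp3

Sp1–Sp2: 8/33 differ, p = 0.242, d = 0.293.
Sp1–Sp3: 6/33 differ, p = 0.182, d = 0.208.
Sp2–Sp3: 8/33 differ, p = 0.242, d = 0.293.
The smallest distance is between Sp1 and Sp3.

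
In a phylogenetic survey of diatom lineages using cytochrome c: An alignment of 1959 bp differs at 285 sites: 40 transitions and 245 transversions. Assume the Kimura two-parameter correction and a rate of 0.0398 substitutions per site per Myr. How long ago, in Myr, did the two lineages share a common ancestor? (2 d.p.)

P = 40/1959 ≈ 0.020419 and Q = 245/1959 ≈ 0.125064.
Under the Kimura two-parameter model, d = −½ ln(1 − 2P − Q) − ¼ ln(1 − 2Q).
1 − 2P − Q = 0.834098, giving −½ ln(0.834098) = 0.090702.
1 − 2Q = 0.749872, giving −¼ ln(0.749872) = 0.071963.
d = 0.090702 + 0.071963 = 0.162665.
Under a molecular clock d = 2μt, so t = d/(2μ) = 0.162665 / (2 × 0.0398) = 2.04 Myr.

2.04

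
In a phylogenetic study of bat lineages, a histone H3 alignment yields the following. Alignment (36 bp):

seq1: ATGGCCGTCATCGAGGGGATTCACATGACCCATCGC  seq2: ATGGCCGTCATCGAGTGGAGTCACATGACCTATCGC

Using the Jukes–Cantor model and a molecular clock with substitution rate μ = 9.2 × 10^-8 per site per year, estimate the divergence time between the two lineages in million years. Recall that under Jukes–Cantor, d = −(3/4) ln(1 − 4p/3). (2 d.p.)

The sequences differ at 3 of 36 sites (16, 20, 31), so p = 3/36 ≈ 0.083333.
d = −(3/4) ln(1 − 4p/3) = −0.75 ln(1 − 0.111111) = −0.75 ln(0.888889)
  = −0.75 × (-0.117783) = 0.088337 substitutions/site.
Under a molecular clock d = 2μt, so t = d/(2μ) = 0.088337 / (2 × 9.2 × 10^-8) = 0.48 million years.

0.48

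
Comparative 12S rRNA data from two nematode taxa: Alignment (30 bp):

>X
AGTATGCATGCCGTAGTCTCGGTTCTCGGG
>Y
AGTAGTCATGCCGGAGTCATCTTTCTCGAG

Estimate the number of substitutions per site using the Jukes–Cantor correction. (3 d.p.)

The sequences differ at 8 of 30 sites (5, 6, 14, 19, 20, 21, 22, 29), so p = 8/30 ≈ 0.266667.
d = −(3/4) ln(1 − 4p/3) = −0.75 ln(1 − 0.355556) = −0.75 ln(0.644444)
  = −0.75 × (-0.439367) = 0.329525 substitutions/site.

0.330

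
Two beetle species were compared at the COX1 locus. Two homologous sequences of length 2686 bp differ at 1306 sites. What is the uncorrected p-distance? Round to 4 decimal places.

p = 1306/2686 = 0.486224… ≈ 0.4862 (to 4 d.p.).

0.4862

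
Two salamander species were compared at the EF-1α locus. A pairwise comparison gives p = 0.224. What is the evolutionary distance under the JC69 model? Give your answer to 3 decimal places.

d = −(3/4) ln(1 − 4p/3) = −0.75 ln(1 − 0.298667) = −0.75 ln(0.701333)
  = −0.75 × (-0.354772) = 0.266079 substitutions/site.

0.266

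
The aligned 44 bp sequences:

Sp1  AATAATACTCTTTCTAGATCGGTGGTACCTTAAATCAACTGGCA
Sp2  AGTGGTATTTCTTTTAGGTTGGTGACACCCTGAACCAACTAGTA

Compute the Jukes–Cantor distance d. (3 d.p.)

0.497

The sequences differ at 16 of 44 sites, so p = 16/44 ≈ 0.363636.
d = −(3/4) ln(1 − 4p/3) = −0.75 ln(1 − 0.484848) = −0.75 ln(0.515152)
  = −0.75 × (-0.663293) = 0.497470 substitutions/site.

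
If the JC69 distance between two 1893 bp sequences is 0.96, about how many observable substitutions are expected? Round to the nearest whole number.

1025

Invert JC69: p = (3/4)(1 − e^(−4d/3)) = 0.75 × (1 − e^(-1.28)) = 0.75 × (1 − 0.278037) = 0.541472.
Expected differing sites = pL ≈ 0.541472 × 1893 = 1025.006496 ≈ 1025.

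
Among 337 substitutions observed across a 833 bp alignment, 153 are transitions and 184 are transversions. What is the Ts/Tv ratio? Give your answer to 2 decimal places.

0.83

R = 153/184 = 0.831521… ≈ 0.83 (to 2 d.p.).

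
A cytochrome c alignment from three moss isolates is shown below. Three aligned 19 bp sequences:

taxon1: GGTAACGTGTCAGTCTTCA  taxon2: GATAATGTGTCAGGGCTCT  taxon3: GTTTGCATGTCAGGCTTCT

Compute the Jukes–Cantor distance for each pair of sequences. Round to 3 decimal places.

d(taxon1,taxon2) = 0.410, d(taxon1,taxon3) = 0.410, d(taxon2,taxon3) = 0.507

taxon1–taxon2: 6/19 sites differ → p ≈ 0.315789, d = −0.75 ln(1 − 0.421052) = 0.409907 ≈ 0.410.
taxon1–taxon3: 6/19 sites differ → p ≈ 0.315789, d = −0.75 ln(1 − 0.421052) = 0.409907 ≈ 0.410.
taxon2–taxon3: 7/19 sites differ → p ≈ 0.368421, d = −0.75 ln(1 − 0.491228) = 0.506816 ≈ 0.507.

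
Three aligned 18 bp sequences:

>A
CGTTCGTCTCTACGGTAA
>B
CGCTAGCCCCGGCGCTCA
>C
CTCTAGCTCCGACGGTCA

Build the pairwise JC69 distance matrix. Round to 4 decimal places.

A–B: 8/18 sites differ → p ≈ 0.444444, d = −0.75 ln(1 − 0.592592) = 0.673455 ≈ 0.6735.
A–C: 8/18 sites differ → p ≈ 0.444444, d = −0.75 ln(1 − 0.592592) = 0.673455 ≈ 0.6735.
B–C: 4/18 sites differ → p ≈ 0.222222, d = −0.75 ln(1 − 0.296296) = 0.263548 ≈ 0.2635.

d(A,B) = 0.6735, d(A,C) = 0.6735, d(B,C) = 0.2635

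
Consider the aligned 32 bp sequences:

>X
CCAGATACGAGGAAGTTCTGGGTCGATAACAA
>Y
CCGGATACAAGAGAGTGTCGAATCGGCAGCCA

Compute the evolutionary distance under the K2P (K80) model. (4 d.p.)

0.7265

Of 32 sites, 11 differences are transitions and 2 are transversions, so P = 11/32 = 0.34375 and Q = 2/32 = 0.0625.
Under the Kimura two-parameter model, d = −½ ln(1 − 2P − Q) − ¼ ln(1 − 2Q).
1 − 2P − Q = 0.25, giving −½ ln(0.25) = 0.693147.
1 − 2Q = 0.875, giving −¼ ln(0.875) = 0.033383.
d = 0.693147 + 0.033383 = 0.726530.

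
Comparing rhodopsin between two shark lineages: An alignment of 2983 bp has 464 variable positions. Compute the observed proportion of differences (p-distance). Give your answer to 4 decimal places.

p = 464/2983 = 0.155548… ≈ 0.1555 (to 4 d.p.).

0.1555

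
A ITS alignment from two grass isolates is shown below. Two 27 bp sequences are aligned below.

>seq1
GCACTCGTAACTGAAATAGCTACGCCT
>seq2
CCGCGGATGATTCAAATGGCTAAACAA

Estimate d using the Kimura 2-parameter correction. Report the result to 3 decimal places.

0.791

Of 27 sites, 6 differences are transitions and 7 are transversions, so P = 6/27 ≈ 0.222222 and Q = 7/27 ≈ 0.259259.
Under the Kimura two-parameter model, d = −½ ln(1 − 2P − Q) − ¼ ln(1 − 2Q).
1 − 2P − Q = 0.296297, giving −½ ln(0.296297) = 0.608196.
1 − 2Q = 0.481482, giving −¼ ln(0.481482) = 0.182722.
d = 0.608196 + 0.182722 = 0.790918.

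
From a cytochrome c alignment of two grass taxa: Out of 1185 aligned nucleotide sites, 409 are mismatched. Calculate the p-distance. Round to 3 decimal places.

p = 409/1185 = 0.345147… ≈ 0.345 (to 3 d.p.).

0.345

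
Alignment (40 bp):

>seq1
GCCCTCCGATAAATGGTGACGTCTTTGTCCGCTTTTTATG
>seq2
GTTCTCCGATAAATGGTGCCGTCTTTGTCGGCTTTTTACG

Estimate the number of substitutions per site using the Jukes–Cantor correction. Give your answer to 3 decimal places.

0.137

The sequences differ at 5 of 40 sites (2, 3, 19, 30, 39), so p = 5/40 = 0.125.
d = −(3/4) ln(1 − 4p/3) = −0.75 ln(1 − 0.166667) = −0.75 ln(0.833333)
  = −0.75 × (-0.182322) = 0.136742 substitutions/site.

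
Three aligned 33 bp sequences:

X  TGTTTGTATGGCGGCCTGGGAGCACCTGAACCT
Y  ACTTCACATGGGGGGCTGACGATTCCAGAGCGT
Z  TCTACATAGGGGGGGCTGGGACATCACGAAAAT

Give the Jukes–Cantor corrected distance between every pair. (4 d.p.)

d(X,Y) = 0.7798, d(X,Z) = 0.6254, d(Y,Z) = 0.6254

X–Y: 16/33 sites differ → p ≈ 0.484848, d = −0.75 ln(1 − 0.646464) = 0.779827 ≈ 0.7798.
X–Z: 14/33 sites differ → p ≈ 0.424242, d = −0.75 ln(1 − 0.565656) = 0.625439 ≈ 0.6254.
Y–Z: 14/33 sites differ → p ≈ 0.424242, d = −0.75 ln(1 − 0.565656) = 0.625439 ≈ 0.6254.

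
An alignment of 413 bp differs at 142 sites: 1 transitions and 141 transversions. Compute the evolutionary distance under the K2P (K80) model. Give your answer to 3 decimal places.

0.500

P = 1/413 ≈ 0.002421 and Q = 141/413 ≈ 0.341404.
Under the Kimura two-parameter model, d = −½ ln(1 − 2P − Q) − ¼ ln(1 − 2Q).
1 − 2P − Q = 0.653754, giving −½ ln(0.653754) = 0.212512.
1 − 2Q = 0.317192, giving −¼ ln(0.317192) = 0.287062.
d = 0.212512 + 0.287062 = 0.499574.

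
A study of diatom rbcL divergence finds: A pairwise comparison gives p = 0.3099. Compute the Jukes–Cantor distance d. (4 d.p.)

d = −(3/4) ln(1 − 4p/3) = −0.75 ln(1 − 0.4132) = −0.75 ln(0.5868)
  = −0.75 × (-0.533071) = 0.399803 substitutions/site.

0.3998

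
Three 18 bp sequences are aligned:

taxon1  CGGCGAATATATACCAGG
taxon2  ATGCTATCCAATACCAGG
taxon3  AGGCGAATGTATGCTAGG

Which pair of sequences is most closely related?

taxon1–taxon2: 7/18 differ, p = 0.389, d = 0.548.
taxon1–taxon3: 4/18 differ, p = 0.222, d = 0.264.
taxon2–taxon3: 8/18 differ, p = 0.444, d = 0.673.
The smallest distance is between taxon1 and taxon3.

taxon1 and taxon3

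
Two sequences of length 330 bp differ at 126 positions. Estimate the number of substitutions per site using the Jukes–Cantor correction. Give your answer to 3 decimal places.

0.534

p = 126/330 ≈ 0.381818.
d = −(3/4) ln(1 − 4p/3) = −0.75 ln(1 − 0.509091) = −0.75 ln(0.490909)
  = −0.75 × (-0.711497) = 0.533623 substitutions/site.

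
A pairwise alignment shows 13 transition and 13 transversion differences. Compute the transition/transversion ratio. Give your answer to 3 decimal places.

R = 13/13 = 1.000.

1.000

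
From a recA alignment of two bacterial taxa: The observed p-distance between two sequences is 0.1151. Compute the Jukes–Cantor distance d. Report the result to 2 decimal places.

d = −(3/4) ln(1 − 4p/3) = −0.75 ln(1 − 0.153467) = −0.75 ln(0.846533)
  = −0.75 × (-0.166606) = 0.124955 substitutions/site.

0.12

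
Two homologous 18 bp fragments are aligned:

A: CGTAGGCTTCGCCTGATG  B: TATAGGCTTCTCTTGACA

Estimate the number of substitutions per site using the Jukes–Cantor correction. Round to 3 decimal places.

The sequences differ at 6 of 18 sites (1, 2, 11, 13, 17, 18), so p = 6/18 ≈ 0.333333.
d = −(3/4) ln(1 − 4p/3) = −0.75 ln(1 − 0.444444) = −0.75 ln(0.555556)
  = −0.75 × (-0.587786) = 0.440840 substitutions/site.

0.441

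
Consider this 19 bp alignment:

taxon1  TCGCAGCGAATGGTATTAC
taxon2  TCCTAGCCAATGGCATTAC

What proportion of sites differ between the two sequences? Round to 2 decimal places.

The sequences differ at 4 of 19 positions (sites 3, 4, 8, 14).
p = 4/19 = 0.210526… ≈ 0.21 (to 2 d.p.).

0.21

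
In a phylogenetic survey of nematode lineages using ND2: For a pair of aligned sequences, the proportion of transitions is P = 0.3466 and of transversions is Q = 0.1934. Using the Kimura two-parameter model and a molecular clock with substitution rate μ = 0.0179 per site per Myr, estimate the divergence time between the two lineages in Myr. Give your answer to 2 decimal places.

Under the Kimura two-parameter model, d = −½ ln(1 − 2P − Q) − ¼ ln(1 − 2Q).
1 − 2P − Q = 0.1134, giving −½ ln(0.1134) = 1.088417.
1 − 2Q = 0.6132, giving −¼ ln(0.6132) = 0.122266.
d = 1.088417 + 0.122266 = 1.210683.
Under a molecular clock d = 2μt, so t = d/(2μ) = 1.210683 / (2 × 0.0179) = 33.82 Myr.

33.82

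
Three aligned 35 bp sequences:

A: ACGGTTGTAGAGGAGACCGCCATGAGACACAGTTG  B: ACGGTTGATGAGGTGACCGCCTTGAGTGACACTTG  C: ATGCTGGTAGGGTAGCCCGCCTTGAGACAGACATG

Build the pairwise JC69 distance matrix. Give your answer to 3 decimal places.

A–B: 7/35 sites differ → p = 0.2, d = −0.75 ln(1 − 0.266667) = 0.232617 ≈ 0.233.
A–C: 10/35 sites differ → p ≈ 0.285714, d = −0.75 ln(1 − 0.380952) = 0.359679 ≈ 0.360.
B–C: 13/35 sites differ → p ≈ 0.371429, d = −0.75 ln(1 − 0.495239) = 0.512753 ≈ 0.513.

d(A,B) = 0.233, d(A,C) = 0.360, d(B,C) = 0.513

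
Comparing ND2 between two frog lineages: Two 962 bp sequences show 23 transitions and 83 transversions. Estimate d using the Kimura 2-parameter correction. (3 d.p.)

0.119

P = 23/962 ≈ 0.023909 and Q = 83/962 ≈ 0.086279.
Under the Kimura two-parameter model, d = −½ ln(1 − 2P − Q) − ¼ ln(1 − 2Q).
1 − 2P − Q = 0.865903, giving −½ ln(0.865903) = 0.071991.
1 − 2Q = 0.827442, giving −¼ ln(0.827442) = 0.047354.
d = 0.071991 + 0.047354 = 0.119345.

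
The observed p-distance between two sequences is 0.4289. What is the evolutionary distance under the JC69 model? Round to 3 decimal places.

0.636

d = −(3/4) ln(1 − 4p/3) = −0.75 ln(1 − 0.571867) = −0.75 ln(0.428133)
  = −0.75 × (-0.848321) = 0.636241 substitutions/site.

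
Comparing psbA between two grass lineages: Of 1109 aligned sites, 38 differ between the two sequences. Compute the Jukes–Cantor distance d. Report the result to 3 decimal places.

0.035

p = 38/1109 ≈ 0.034265.
d = −(3/4) ln(1 − 4p/3) = −0.75 ln(1 − 0.045687) = −0.75 ln(0.954313)
  = −0.75 × (-0.046764) = 0.035073 substitutions/site.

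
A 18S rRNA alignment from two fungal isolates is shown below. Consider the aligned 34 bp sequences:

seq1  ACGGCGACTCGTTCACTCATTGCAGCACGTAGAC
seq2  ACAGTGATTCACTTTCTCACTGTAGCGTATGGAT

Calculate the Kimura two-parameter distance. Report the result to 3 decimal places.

Of 34 sites, 13 differences are transitions and 1 are transversions, so P = 13/34 ≈ 0.382353 and Q = 1/34 ≈ 0.029412.
Under the Kimura two-parameter model, d = −½ ln(1 − 2P − Q) − ¼ ln(1 − 2Q).
1 − 2P − Q = 0.205882, giving −½ ln(0.205882) = 0.790226.
1 − 2Q = 0.941176, giving −¼ ln(0.941176) = 0.015156.
d = 0.790226 + 0.015156 = 0.805382.

0.805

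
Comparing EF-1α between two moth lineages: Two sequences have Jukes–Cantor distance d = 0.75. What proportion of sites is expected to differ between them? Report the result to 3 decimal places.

p = (3/4)(1 − e^(−4d/3)) = 0.75 × (1 − e^(-1)) = 0.75 × (1 − 0.367879) = 0.474091.

0.474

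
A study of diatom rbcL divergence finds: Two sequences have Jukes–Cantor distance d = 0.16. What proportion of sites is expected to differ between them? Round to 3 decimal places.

0.144

p = (3/4)(1 − e^(−4d/3)) = 0.75 × (1 − e^(-0.213333)) = 0.75 × (1 − 0.807887) = 0.144085.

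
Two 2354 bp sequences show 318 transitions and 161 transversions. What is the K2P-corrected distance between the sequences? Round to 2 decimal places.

P = 318/2354 ≈ 0.135089 and Q = 161/2354 ≈ 0.068394.
Under the Kimura two-parameter model, d = −½ ln(1 − 2P − Q) − ¼ ln(1 − 2Q).
1 − 2P − Q = 0.661428, giving −½ ln(0.661428) = 0.206677.
1 − 2Q = 0.863212, giving −¼ ln(0.863212) = 0.036774.
d = 0.206677 + 0.036774 = 0.243451.

0.24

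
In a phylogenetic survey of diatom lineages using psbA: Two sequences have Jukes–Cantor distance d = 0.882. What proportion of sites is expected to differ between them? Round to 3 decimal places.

p = (3/4)(1 − e^(−4d/3)) = 0.75 × (1 − e^(-1.176)) = 0.75 × (1 − 0.308510) = 0.518618.

0.519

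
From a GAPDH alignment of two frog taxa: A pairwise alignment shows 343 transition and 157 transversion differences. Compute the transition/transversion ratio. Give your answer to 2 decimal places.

2.18

R = 343/157 = 2.184713… ≈ 2.18 (to 2 d.p.).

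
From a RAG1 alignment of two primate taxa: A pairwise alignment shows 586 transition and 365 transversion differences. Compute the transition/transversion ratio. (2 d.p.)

1.61

R = 586/365 = 1.605479… ≈ 1.61 (to 2 d.p.).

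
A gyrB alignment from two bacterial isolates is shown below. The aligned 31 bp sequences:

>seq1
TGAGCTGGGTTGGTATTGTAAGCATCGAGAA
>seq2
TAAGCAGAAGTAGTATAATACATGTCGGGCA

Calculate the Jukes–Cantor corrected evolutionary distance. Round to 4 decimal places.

0.6913

The sequences differ at 14 of 31 sites, so p = 14/31 ≈ 0.451613.
d = −(3/4) ln(1 − 4p/3) = −0.75 ln(1 − 0.602151) = −0.75 ln(0.397849)
  = −0.75 × (-0.921683) = 0.691262 substitutions/site.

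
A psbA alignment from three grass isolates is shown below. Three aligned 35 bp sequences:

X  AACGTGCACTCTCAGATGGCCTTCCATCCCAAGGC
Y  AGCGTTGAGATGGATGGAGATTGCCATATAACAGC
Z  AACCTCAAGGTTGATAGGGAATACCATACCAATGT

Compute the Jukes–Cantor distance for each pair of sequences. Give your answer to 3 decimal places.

d(X,Y) = 1.076, d(X,Z) = 0.635, d(Y,Z) = 0.635

X–Y: 20/35 sites differ → p ≈ 0.571429, d = −0.75 ln(1 − 0.761905) = 1.076314 ≈ 1.076.
X–Z: 15/35 sites differ → p ≈ 0.428571, d = −0.75 ln(1 − 0.571428) = 0.635472 ≈ 0.635.
Y–Z: 15/35 sites differ → p ≈ 0.428571, d = −0.75 ln(1 − 0.571428) = 0.635472 ≈ 0.635.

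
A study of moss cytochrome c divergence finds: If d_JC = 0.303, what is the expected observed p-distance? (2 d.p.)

0.25

p = (3/4)(1 − e^(−4d/3)) = 0.75 × (1 − e^(-0.404)) = 0.75 × (1 − 0.667644) = 0.249267.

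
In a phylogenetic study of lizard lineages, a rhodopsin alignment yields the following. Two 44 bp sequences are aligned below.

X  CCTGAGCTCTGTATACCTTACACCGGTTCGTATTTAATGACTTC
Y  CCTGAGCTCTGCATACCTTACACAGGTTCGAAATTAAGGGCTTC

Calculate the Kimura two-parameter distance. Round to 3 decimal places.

0.151

Of 44 sites, 2 differences are transitions and 4 are transversions, so P = 2/44 ≈ 0.045455 and Q = 4/44 ≈ 0.090909.
Under the Kimura two-parameter model, d = −½ ln(1 − 2P − Q) − ¼ ln(1 − 2Q).
1 − 2P − Q = 0.818181, giving −½ ln(0.818181) = 0.100336.
1 − 2Q = 0.818182, giving −¼ ln(0.818182) = 0.050168.
d = 0.100336 + 0.050168 = 0.150504.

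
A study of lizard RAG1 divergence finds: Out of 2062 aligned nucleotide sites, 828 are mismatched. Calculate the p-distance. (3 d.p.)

0.402

p = 828/2062 = 0.401551… ≈ 0.402 (to 3 d.p.).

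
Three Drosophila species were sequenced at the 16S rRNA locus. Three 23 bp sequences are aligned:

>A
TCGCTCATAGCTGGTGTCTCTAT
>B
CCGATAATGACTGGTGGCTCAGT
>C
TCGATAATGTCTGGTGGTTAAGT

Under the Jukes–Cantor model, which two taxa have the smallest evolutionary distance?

A–B: 8/23 differ, p = 0.348, d = 0.467.
A–C: 9/23 differ, p = 0.391, d = 0.553.
B–C: 4/23 differ, p = 0.174, d = 0.198.
The smallest distance is between B and C.

B and C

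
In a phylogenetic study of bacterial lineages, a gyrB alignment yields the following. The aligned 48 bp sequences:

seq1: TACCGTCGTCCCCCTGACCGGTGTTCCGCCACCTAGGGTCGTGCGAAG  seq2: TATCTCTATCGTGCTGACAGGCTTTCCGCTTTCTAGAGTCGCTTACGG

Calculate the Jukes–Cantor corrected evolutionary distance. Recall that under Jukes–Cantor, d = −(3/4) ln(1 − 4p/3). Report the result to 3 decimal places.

The sequences differ at 21 of 48 sites, so p = 21/48 = 0.4375.
d = −(3/4) ln(1 − 4p/3) = −0.75 ln(1 − 0.583333) = −0.75 ln(0.416667)
  = −0.75 × (-0.875468) = 0.656601 substitutions/site.

0.657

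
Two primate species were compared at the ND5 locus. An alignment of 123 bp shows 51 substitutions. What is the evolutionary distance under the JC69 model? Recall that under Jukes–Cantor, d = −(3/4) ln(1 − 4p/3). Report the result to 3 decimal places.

0.604

p = 51/123 ≈ 0.414634.
d = −(3/4) ln(1 − 4p/3) = −0.75 ln(1 − 0.552845) = −0.75 ln(0.447155)
  = −0.75 × (-0.804850) = 0.603638 substitutions/site.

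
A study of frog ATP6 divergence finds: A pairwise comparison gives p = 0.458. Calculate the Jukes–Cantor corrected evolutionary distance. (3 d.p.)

0.707

d = −(3/4) ln(1 − 4p/3) = −0.75 ln(1 − 0.610667) = −0.75 ln(0.389333)
  = −0.75 × (-0.943320) = 0.707490 substitutions/site.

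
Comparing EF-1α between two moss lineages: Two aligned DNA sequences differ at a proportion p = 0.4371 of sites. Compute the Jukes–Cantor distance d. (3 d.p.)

d = −(3/4) ln(1 − 4p/3) = −0.75 ln(1 − 0.5828) = −0.75 ln(0.4172)
  = −0.75 × (-0.874190) = 0.655643 substitutions/site.

0.656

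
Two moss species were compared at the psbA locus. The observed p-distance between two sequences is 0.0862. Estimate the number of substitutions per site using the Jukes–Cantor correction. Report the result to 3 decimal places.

d = −(3/4) ln(1 − 4p/3) = −0.75 ln(1 − 0.114933) = −0.75 ln(0.885067)
  = −0.75 × (-0.122092) = 0.091569 substitutions/site.

0.092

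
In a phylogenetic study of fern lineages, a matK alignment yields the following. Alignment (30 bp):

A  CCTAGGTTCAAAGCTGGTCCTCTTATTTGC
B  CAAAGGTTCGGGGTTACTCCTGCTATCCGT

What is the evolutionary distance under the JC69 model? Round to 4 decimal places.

0.6467

The sequences differ at 13 of 30 sites, so p = 13/30 ≈ 0.433333.
d = −(3/4) ln(1 − 4p/3) = −0.75 ln(1 − 0.577777) = −0.75 ln(0.422223)
  = −0.75 × (-0.862222) = 0.646667 substitutions/site.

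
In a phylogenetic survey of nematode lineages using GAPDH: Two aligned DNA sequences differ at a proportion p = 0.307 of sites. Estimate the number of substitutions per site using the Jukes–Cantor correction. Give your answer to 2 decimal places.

d = −(3/4) ln(1 − 4p/3) = −0.75 ln(1 − 0.409333) = −0.75 ln(0.590667)
  = −0.75 × (-0.526503) = 0.394877 substitutions/site.

0.39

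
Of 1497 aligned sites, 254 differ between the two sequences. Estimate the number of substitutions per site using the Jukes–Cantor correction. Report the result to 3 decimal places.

p = 254/1497 ≈ 0.169673.
d = −(3/4) ln(1 − 4p/3) = −0.75 ln(1 − 0.226231) = −0.75 ln(0.773769)
  = −0.75 × (-0.256482) = 0.192362 substitutions/site.

0.192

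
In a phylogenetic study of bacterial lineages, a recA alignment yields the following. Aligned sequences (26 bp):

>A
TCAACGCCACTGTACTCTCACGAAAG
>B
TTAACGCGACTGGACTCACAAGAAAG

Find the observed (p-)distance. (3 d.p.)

0.192

The sequences differ at 5 of 26 positions (sites 2, 8, 13, 18, 21).
p = 5/26 = 0.192307… ≈ 0.192 (to 3 d.p.).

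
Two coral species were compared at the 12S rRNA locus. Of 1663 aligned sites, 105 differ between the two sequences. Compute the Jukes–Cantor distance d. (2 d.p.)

0.07

p = 105/1663 ≈ 0.063139.
d = −(3/4) ln(1 − 4p/3) = −0.75 ln(1 − 0.084185) = −0.75 ln(0.915815)
  = −0.75 × (-0.087941) = 0.065956 substitutions/site.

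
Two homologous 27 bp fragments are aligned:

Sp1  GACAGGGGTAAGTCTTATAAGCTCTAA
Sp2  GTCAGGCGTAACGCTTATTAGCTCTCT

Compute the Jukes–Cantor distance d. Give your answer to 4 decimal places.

The sequences differ at 7 of 27 sites (2, 7, 12, 13, 19, 26, 27), so p = 7/27 ≈ 0.259259.
d = −(3/4) ln(1 − 4p/3) = −0.75 ln(1 − 0.345679) = −0.75 ln(0.654321)
  = −0.75 × (-0.424157) = 0.318118 substitutions/site.

0.3181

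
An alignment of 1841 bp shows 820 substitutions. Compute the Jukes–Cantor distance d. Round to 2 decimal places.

0.68

p = 820/1841 ≈ 0.44541.
d = −(3/4) ln(1 − 4p/3) = −0.75 ln(1 − 0.59388) = −0.75 ln(0.40612)
  = −0.75 × (-0.901107) = 0.675830 substitutions/site.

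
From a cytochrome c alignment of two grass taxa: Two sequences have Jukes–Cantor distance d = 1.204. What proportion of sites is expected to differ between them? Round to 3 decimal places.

0.599

p = (3/4)(1 − e^(−4d/3)) = 0.75 × (1 − e^(-1.605333)) = 0.75 × (1 − 0.200823) = 0.599383.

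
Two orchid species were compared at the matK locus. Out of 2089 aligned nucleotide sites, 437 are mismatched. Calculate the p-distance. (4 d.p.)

p = 437/2089 = 0.209191… ≈ 0.2092 (to 4 d.p.).

0.2092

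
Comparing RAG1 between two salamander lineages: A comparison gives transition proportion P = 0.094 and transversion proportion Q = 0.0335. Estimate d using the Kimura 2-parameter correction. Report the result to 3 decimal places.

Under the Kimura two-parameter model, d = −½ ln(1 − 2P − Q) − ¼ ln(1 − 2Q).
1 − 2P − Q = 0.7785, giving −½ ln(0.7785) = 0.125193.
1 − 2Q = 0.933, giving −¼ ln(0.933) = 0.017338.
d = 0.125193 + 0.017338 = 0.142531.

0.143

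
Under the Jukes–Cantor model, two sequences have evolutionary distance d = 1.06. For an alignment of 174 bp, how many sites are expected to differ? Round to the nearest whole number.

Invert JC69: p = (3/4)(1 − e^(−4d/3)) = 0.75 × (1 − e^(-1.413333)) = 0.75 × (1 − 0.243331) = 0.567502.
Expected differing sites = pL ≈ 0.567502 × 174 = 98.745348 ≈ 99.

99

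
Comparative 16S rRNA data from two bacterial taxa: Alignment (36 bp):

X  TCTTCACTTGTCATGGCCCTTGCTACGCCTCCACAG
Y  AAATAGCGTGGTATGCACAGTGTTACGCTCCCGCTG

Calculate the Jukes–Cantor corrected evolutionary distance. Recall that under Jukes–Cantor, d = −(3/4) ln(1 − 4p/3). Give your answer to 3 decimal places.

0.745

The sequences differ at 17 of 36 sites, so p = 17/36 ≈ 0.472222.
d = −(3/4) ln(1 − 4p/3) = −0.75 ln(1 − 0.629629) = −0.75 ln(0.370371)
  = −0.75 × (-0.993250) = 0.744938 substitutions/site.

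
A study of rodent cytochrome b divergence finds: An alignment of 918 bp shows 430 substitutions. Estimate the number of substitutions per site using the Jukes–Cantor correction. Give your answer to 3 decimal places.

p = 430/918 ≈ 0.46841.
d = −(3/4) ln(1 − 4p/3) = −0.75 ln(1 − 0.624547) = −0.75 ln(0.375453)
  = −0.75 × (-0.979622) = 0.734717 substitutions/site.

0.735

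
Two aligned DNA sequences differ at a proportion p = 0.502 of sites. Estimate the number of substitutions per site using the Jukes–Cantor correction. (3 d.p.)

d = −(3/4) ln(1 − 4p/3) = −0.75 ln(1 − 0.669333) = −0.75 ln(0.330667)
  = −0.75 × (-1.106643) = 0.829982 substitutions/site.

0.830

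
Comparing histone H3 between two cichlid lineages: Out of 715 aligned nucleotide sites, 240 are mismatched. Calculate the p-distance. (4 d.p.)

p = 240/715 = 0.335664… ≈ 0.3357 (to 4 d.p.).

0.3357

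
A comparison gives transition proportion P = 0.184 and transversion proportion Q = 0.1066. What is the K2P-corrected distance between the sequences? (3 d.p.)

Under the Kimura two-parameter model, d = −½ ln(1 − 2P − Q) − ¼ ln(1 − 2Q).
1 − 2P − Q = 0.5254, giving −½ ln(0.5254) = 0.321798.
1 − 2Q = 0.7868, giving −¼ ln(0.7868) = 0.059945.
d = 0.321798 + 0.059945 = 0.381743.

0.382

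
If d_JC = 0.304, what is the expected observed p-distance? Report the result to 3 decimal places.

0.250

p = (3/4)(1 − e^(−4d/3)) = 0.75 × (1 − e^(-0.405333)) = 0.75 × (1 − 0.666755) = 0.249934.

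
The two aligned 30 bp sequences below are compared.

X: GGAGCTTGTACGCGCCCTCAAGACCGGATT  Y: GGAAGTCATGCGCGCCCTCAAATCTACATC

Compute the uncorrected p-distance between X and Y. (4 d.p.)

The sequences differ at 11 of 30 positions.
p = 11/30 = 0.366666… ≈ 0.3667 (to 4 d.p.).

0.3667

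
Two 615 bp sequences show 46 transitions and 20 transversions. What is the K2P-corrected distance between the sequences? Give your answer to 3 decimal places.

P = 46/615 ≈ 0.074797 and Q = 20/615 ≈ 0.03252.
Under the Kimura two-parameter model, d = −½ ln(1 − 2P − Q) − ¼ ln(1 − 2Q).
1 − 2P − Q = 0.817886, giving −½ ln(0.817886) = 0.100516.
1 − 2Q = 0.93496, giving −¼ ln(0.93496) = 0.016813.
d = 0.100516 + 0.016813 = 0.117329.

0.117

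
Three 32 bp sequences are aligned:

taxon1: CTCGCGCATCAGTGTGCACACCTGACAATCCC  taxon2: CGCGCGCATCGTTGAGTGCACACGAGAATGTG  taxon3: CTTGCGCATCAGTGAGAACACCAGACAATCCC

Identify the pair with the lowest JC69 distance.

taxon1 and taxon3

taxon1–taxon2: 12/32 differ, p = 0.375, d = 0.520.
taxon1–taxon3: 4/32 differ, p = 0.125, d = 0.137.
taxon2–taxon3: 12/32 differ, p = 0.375, d = 0.520.
The smallest distance is between taxon1 and taxon3.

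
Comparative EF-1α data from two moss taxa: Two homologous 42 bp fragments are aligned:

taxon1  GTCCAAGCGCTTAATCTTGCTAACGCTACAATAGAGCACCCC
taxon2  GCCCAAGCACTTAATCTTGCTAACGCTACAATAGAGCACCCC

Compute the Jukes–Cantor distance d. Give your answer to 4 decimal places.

0.0492

The sequences differ at 2 of 42 sites (2, 9), so p = 2/42 ≈ 0.047619.
d = −(3/4) ln(1 − 4p/3) = −0.75 ln(1 − 0.063492) = −0.75 ln(0.936508)
  = −0.75 × (-0.065597) = 0.049198 substitutions/site.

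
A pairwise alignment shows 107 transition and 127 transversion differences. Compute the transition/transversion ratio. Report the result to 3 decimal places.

0.843

R = 107/127 = 0.842519… ≈ 0.843 (to 3 d.p.).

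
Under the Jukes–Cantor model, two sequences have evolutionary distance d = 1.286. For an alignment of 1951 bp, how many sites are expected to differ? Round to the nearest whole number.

Invert JC69: p = (3/4)(1 − e^(−4d/3)) = 0.75 × (1 − e^(-1.714667)) = 0.75 × (1 − 0.180024) = 0.614982.
Expected differing sites = pL ≈ 0.614982 × 1951 = 1199.829882 ≈ 1200.

1200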